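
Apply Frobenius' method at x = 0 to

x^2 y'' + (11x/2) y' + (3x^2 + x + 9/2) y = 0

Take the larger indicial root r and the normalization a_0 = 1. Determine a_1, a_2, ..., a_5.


Write in Frobenius form y'' + (p(x)/x) y' + (q(x)/x^2) y = 0:
  p(x) = 11/2,  q(x) = 3x^2 + x + 9/2.
Indicial equation: r(r-1) + (11/2) r + (9/2) = 0 -> roots r_1 = -3/2, r_2 = -3.
Take r = r_1 = -3/2. Let y(x) = x^r sum_{n>=0} a_n x^n with a_0 = 1.
Substitute y = x^r sum a_n x^n and match x^{r+n}. The recurrence is
  D(n) a_n + 1 a_{n-1} + 3 a_{n-2} = 0,  where D(n) = (r+n)(r+n-1) + (11/2)(r+n) + (9/2).
  a_n = [-1 a_{n-1} - 3 a_{n-2}] / D(n).
Since the indicial polynomial factors as (r - r_1)(r - r_2), D(n) = (r_1 + n - r_1)(r_1 + n - r_2) = n(n + 3/2).
Evaluating step by step (a_0 = 1):
  n = 1: D(1) = 1(1 + 3/2) = 5/2; numerator = -1(1) = -1; a_1 = (-1)/(5/2) = -2/5
  n = 2: D(2) = 2(2 + 3/2) = 7; numerator = -1(-2/5) - 3(1) = -13/5; a_2 = (-13/5)/(7) = -13/35
  n = 3: D(3) = 3(3 + 3/2) = 27/2; numerator = -1(-13/35) - 3(-2/5) = 11/7; a_3 = (11/7)/(27/2) = 22/189
  n = 4: D(4) = 4(4 + 3/2) = 22; numerator = -1(22/189) - 3(-13/35) = 943/945; a_4 = (943/945)/(22) = 943/20790
  n = 5: D(5) = 5(5 + 3/2) = 65/2; numerator = -1(943/20790) - 3(22/189) = -8203/20790; a_5 = (-8203/20790)/(65/2) = -631/51975

r = -3/2; a_0 = 1; a_1 = -2/5; a_2 = -13/35; a_3 = 22/189; a_4 = 943/20790; a_5 = -631/51975


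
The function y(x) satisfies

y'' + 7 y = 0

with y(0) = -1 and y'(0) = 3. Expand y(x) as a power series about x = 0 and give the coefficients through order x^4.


Ansatz: y(x) = sum_{n>=0} a_n x^n, so y'(x) = sum_{n>=1} n a_n x^(n-1) and y''(x) = sum_{n>=2} n(n-1) a_n x^(n-2).
Substitute into P(x) y'' + Q(x) y' + R(x) y = 0 with P(x) = 1, Q(x) = 0, R(x) = 7, and match powers of x.
Initial conditions: a_0 = -1, a_1 = 3.
Setting the coefficient of each power of x to zero and solving order by order (substituting the coefficients already found):
  x^0: 2 a_2 + 7 a_0 = 0  ->  2 a_2 = -7 a_0 = 7  ->  a_2 = 7/2
  x^1: 6 a_3 + 7 a_1 = 0  ->  6 a_3 = -7 a_1 = -21  ->  a_3 = -7/2
  x^2: 12 a_4 + 7 a_2 = 0  ->  12 a_4 = -7 a_2 = -49/2  ->  a_4 = -49/24
Truncated series: y(x) = -1 + 3 x + (7/2) x^2 - (7/2) x^3 - (49/24) x^4 + O(x^5).

a_0 = -1; a_1 = 3; a_2 = 7/2; a_3 = -7/2; a_4 = -49/24


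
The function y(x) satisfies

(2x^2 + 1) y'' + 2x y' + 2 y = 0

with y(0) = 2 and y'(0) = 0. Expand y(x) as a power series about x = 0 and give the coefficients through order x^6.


Ansatz: y(x) = sum_{n>=0} a_n x^n, so y'(x) = sum_{n>=1} n a_n x^(n-1) and y''(x) = sum_{n>=2} n(n-1) a_n x^(n-2).
Substitute into P(x) y'' + Q(x) y' + R(x) y = 0 with P(x) = 2x^2 + 1, Q(x) = 2x, R(x) = 2, and match powers of x.
Initial conditions: a_0 = 2, a_1 = 0.
Setting the coefficient of each power of x to zero and solving order by order (substituting the coefficients already found):
  x^0: 2 a_2 + 2 a_0 = 0  ->  2 a_2 = -2 a_0 = -4  ->  a_2 = -2
  x^1: 6 a_3 + 4 a_1 = 0  ->  6 a_3 = -4 a_1 = 0  ->  a_3 = 0
  x^2: 12 a_4 + 10 a_2 = 0  ->  12 a_4 = -10 a_2 = 20  ->  a_4 = 5/3
  x^3: 20 a_5 + 20 a_3 = 0  ->  20 a_5 = -20 a_3 = 0  ->  a_5 = 0
  x^4: 30 a_6 + 34 a_4 = 0  ->  30 a_6 = -34 a_4 = -170/3  ->  a_6 = -17/9
Truncated series: y(x) = 2 - 2 x^2 + (5/3) x^4 - (17/9) x^6 + O(x^7).

a_0 = 2; a_1 = 0; a_2 = -2; a_3 = 0; a_4 = 5/3; a_5 = 0; a_6 = -17/9


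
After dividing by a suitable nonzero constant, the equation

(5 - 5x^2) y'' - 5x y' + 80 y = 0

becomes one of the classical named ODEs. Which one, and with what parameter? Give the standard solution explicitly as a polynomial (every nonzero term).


All three coefficients share the factor 5; dividing through by 5 gives  (1 - x^2) y'' - x y' + 16 y = 0.
This matches the Chebyshev equation (1 - x^2) y'' - x y' + n^2 y = 0 (note the -x y' term, not -2x y') with n^2 = 16, so n = 4; the polynomial solution is T_4(x).
With y = sum_k a_k x^k, matching x^k gives (k+2)(k+1) a_{k+2} = (k^2 - n^2) a_k = (k - 4)(k + 4) a_k. The right side vanishes at k = 4, so the series with the parity of 4 terminates at degree 4.
Standard normalization: leading coefficient of T_n is 2^(n-1), so a_4 = 2^3 = 8. Work downward with a_k = (k+1)(k+2) a_{k+2} / ((k - 4)(k + 4)):
  a_2 = (3)(4)(8) / ((2 - 4)(2 + 4)) = 96/(-12) = -8
  a_0 = (1)(2)(-8) / ((0 - 4)(0 + 4)) = -16/(-16) = 1
Hence T_4(x) = 8 x^4 - 8 x^2 + 1.

T_4(x); series = 8 x^4 - 8 x^2 + 1


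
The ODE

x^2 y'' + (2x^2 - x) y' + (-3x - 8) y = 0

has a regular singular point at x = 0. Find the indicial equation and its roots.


Divide by x^2 to reach normal form y'' + P_1(x) y' + P_2(x) y = 0 with P_1(x) = 2 - 1/x and P_2(x) = -3/x - 8/x^2.
x = 0 is a singular point because the y'-coefficient 2 - 1/x has a pole at x = 0 and the y-coefficient -3/x - 8/x^2 has a pole at x = 0.
It is a regular singular point because x P_1(x) = p(x) = 2x - 1 and x^2 P_2(x) = q(x) = -3x - 8 are polynomials, hence analytic at x = 0.
p(0) = -1,  q(0) = -8.
Indicial equation: r(r-1) + p(0) r + q(0) = 0, i.e. r^2 + (p(0) - 1) r + q(0) = 0, i.e. r^2 - 2 r - 8 = 0.
Discriminant: (-2)^2 - 4(-8) = 36, so r = (2 ± 6)/2.
Solving: r_1 = 4, r_2 = -2.

indicial: r^2 - 2 r - 8 = 0; roots r_1 = 4, r_2 = -2


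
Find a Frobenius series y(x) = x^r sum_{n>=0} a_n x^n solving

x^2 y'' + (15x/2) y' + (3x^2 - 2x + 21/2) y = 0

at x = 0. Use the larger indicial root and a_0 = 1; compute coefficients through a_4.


Write in Frobenius form y'' + (p(x)/x) y' + (q(x)/x^2) y = 0:
  p(x) = 15/2,  q(x) = 3x^2 - 2x + 21/2.
Indicial equation: r(r-1) + (15/2) r + (21/2) = 0 -> roots r_1 = -3, r_2 = -7/2.
Take r = r_1 = -3. Let y(x) = x^r sum_{n>=0} a_n x^n with a_0 = 1.
Substitute y = x^r sum a_n x^n and match x^{r+n}. The recurrence is
  D(n) a_n - 2 a_{n-1} + 3 a_{n-2} = 0,  where D(n) = (r+n)(r+n-1) + (15/2)(r+n) + (21/2).
  a_n = [2 a_{n-1} - 3 a_{n-2}] / D(n).
Since the indicial polynomial factors as (r - r_1)(r - r_2), D(n) = (r_1 + n - r_1)(r_1 + n - r_2) = n(n + 1/2).
Evaluating step by step (a_0 = 1):
  n = 1: D(1) = 1(1 + 1/2) = 3/2; numerator = 2(1) = 2; a_1 = (2)/(3/2) = 4/3
  n = 2: D(2) = 2(2 + 1/2) = 5; numerator = 2(4/3) - 3(1) = -1/3; a_2 = (-1/3)/(5) = -1/15
  n = 3: D(3) = 3(3 + 1/2) = 21/2; numerator = 2(-1/15) - 3(4/3) = -62/15; a_3 = (-62/15)/(21/2) = -124/315
  n = 4: D(4) = 4(4 + 1/2) = 18; numerator = 2(-124/315) - 3(-1/15) = -37/63; a_4 = (-37/63)/(18) = -37/1134

r = -3; a_0 = 1; a_1 = 4/3; a_2 = -1/15; a_3 = -124/315; a_4 = -37/1134


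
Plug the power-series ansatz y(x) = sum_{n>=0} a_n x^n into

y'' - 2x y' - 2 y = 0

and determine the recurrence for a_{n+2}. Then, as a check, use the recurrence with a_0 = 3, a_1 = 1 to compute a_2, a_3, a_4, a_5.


Substitute y = sum_n a_n x^n.
y''(x) has coefficient (n+2)(n+1) a_{n+2} at x^n;
-2 x y'(x) has coefficient -2 n a_n at x^n (shift);
-2 y(x) has coefficient -2 a_n at x^n.
Matching x^n: (n+2)(n+1) a_{n+2} + (-2n - 2) a_n = 0.
Thus a_{n+2} = (2n + 2) / ((n+1)(n+2)) * a_n.

Check with a_0 = 3, a_1 = 1 (apply the recurrence for n = 0, 1, 2, 3): a_0 = 3, a_1 = 1, a_2 = 3, a_3 = 2/3, a_4 = 3/2, a_5 = 4/15.

a_(n+2) = (2n + 2) / ((n+1)(n+2)) * a_n; check: a_0 = 3, a_1 = 1, a_2 = 3, a_3 = 2/3, a_4 = 3/2, a_5 = 4/15


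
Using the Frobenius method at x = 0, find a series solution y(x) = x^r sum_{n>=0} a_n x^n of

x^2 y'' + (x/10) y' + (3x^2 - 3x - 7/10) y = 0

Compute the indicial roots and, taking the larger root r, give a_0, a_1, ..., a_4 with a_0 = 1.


Write in Frobenius form y'' + (p(x)/x) y' + (q(x)/x^2) y = 0:
  p(x) = 1/10,  q(x) = 3x^2 - 3x - 7/10.
Indicial equation: r(r-1) + (1/10) r + (-7/10) = 0 -> roots r_1 = 7/5, r_2 = -1/2.
Take r = r_1 = 7/5. Let y(x) = x^r sum_{n>=0} a_n x^n with a_0 = 1.
Substitute y = x^r sum a_n x^n and match x^{r+n}. The recurrence is
  D(n) a_n - 3 a_{n-1} + 3 a_{n-2} = 0,  where D(n) = (r+n)(r+n-1) + (1/10)(r+n) + (-7/10).
  a_n = [3 a_{n-1} - 3 a_{n-2}] / D(n).
Since the indicial polynomial factors as (r - r_1)(r - r_2), D(n) = (r_1 + n - r_1)(r_1 + n - r_2) = n(n + 19/10).
Evaluating step by step (a_0 = 1):
  n = 1: D(1) = 1(1 + 19/10) = 29/10; numerator = 3(1) = 3; a_1 = (3)/(29/10) = 30/29
  n = 2: D(2) = 2(2 + 19/10) = 39/5; numerator = 3(30/29) - 3(1) = 3/29; a_2 = (3/29)/(39/5) = 5/377
  n = 3: D(3) = 3(3 + 19/10) = 147/10; numerator = 3(5/377) - 3(30/29) = -1155/377; a_3 = (-1155/377)/(147/10) = -550/2639
  n = 4: D(4) = 4(4 + 19/10) = 118/5; numerator = 3(-550/2639) - 3(5/377) = -135/203; a_4 = (-135/203)/(118/5) = -675/23954

r = 7/5; a_0 = 1; a_1 = 30/29; a_2 = 5/377; a_3 = -550/2639; a_4 = -675/23954


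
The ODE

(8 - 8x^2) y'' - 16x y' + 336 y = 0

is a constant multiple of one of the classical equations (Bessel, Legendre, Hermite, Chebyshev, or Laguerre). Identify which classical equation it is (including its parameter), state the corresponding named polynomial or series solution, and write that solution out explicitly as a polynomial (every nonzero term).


All three coefficients share the factor 8; dividing through by 8 gives  (1 - x^2) y'' - 2x y' + 42 y = 0.
This matches the Legendre equation (1 - x^2) y'' - 2x y' + n(n+1) y = 0 (note the -2x y' term) with n(n+1) = 42, so n = 6; the polynomial solution is P_6(x).
With y = sum_k a_k x^k, matching x^k gives (k+2)(k+1) a_{k+2} = [k(k+1) - n(n+1)] a_k = (k - 6)(k + 7) a_k. The right side vanishes at k = 6, so the series with the parity of 6 terminates at degree 6.
Standard normalization (P_n(1) = 1): leading coefficient (2n)!/(2^n (n!)^2) = 479001600/(64*518400) = 231/16, so a_6 = 231/16. Work downward with a_k = (k+1)(k+2) a_{k+2} / ((k - 6)(k + 7)):
  a_4 = (5)(6)(231/16) / ((4 - 6)(4 + 7)) = (3465/8)/(-22) = -315/16
  a_2 = (3)(4)(-315/16) / ((2 - 6)(2 + 7)) = (-945/4)/(-36) = 105/16
  a_0 = (1)(2)(105/16) / ((0 - 6)(0 + 7)) = (105/8)/(-42) = -5/16
Hence P_6(x) = 231 x^6/16 - 315 x^4/16 + 105 x^2/16 - 5/16.

P_6(x); series = 231 x^6/16 - 315 x^4/16 + 105 x^2/16 - 5/16


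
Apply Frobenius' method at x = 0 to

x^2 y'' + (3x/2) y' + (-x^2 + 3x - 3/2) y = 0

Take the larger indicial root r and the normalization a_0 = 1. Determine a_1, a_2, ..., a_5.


Write in Frobenius form y'' + (p(x)/x) y' + (q(x)/x^2) y = 0:
  p(x) = 3/2,  q(x) = -x^2 + 3x - 3/2.
Indicial equation: r(r-1) + (3/2) r + (-3/2) = 0 -> roots r_1 = 1, r_2 = -3/2.
Take r = r_1 = 1. Let y(x) = x^r sum_{n>=0} a_n x^n with a_0 = 1.
Substitute y = x^r sum a_n x^n and match x^{r+n}. The recurrence is
  D(n) a_n + 3 a_{n-1} - 1 a_{n-2} = 0,  where D(n) = (r+n)(r+n-1) + (3/2)(r+n) + (-3/2).
  a_n = [-3 a_{n-1} + 1 a_{n-2}] / D(n).
Since the indicial polynomial factors as (r - r_1)(r - r_2), D(n) = (r_1 + n - r_1)(r_1 + n - r_2) = n(n + 5/2).
Evaluating step by step (a_0 = 1):
  n = 1: D(1) = 1(1 + 5/2) = 7/2; numerator = -3(1) = -3; a_1 = (-3)/(7/2) = -6/7
  n = 2: D(2) = 2(2 + 5/2) = 9; numerator = -3(-6/7) + 1(1) = 25/7; a_2 = (25/7)/(9) = 25/63
  n = 3: D(3) = 3(3 + 5/2) = 33/2; numerator = -3(25/63) + 1(-6/7) = -43/21; a_3 = (-43/21)/(33/2) = -86/693
  n = 4: D(4) = 4(4 + 5/2) = 26; numerator = -3(-86/693) + 1(25/63) = 533/693; a_4 = (533/693)/(26) = 41/1386
  n = 5: D(5) = 5(5 + 5/2) = 75/2; numerator = -3(41/1386) + 1(-86/693) = -295/1386; a_5 = (-295/1386)/(75/2) = -59/10395

r = 1; a_0 = 1; a_1 = -6/7; a_2 = 25/63; a_3 = -86/693; a_4 = 41/1386; a_5 = -59/10395


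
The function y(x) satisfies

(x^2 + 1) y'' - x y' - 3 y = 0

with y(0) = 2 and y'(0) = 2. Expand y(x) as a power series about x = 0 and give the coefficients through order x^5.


Ansatz: y(x) = sum_{n>=0} a_n x^n, so y'(x) = sum_{n>=1} n a_n x^(n-1) and y''(x) = sum_{n>=2} n(n-1) a_n x^(n-2).
Substitute into P(x) y'' + Q(x) y' + R(x) y = 0 with P(x) = x^2 + 1, Q(x) = -x, R(x) = -3, and match powers of x.
Initial conditions: a_0 = 2, a_1 = 2.
Setting the coefficient of each power of x to zero and solving order by order (substituting the coefficients already found):
  x^0: 2 a_2 - 3 a_0 = 0  ->  2 a_2 = 3 a_0 = 6  ->  a_2 = 3
  x^1: 6 a_3 - 4 a_1 = 0  ->  6 a_3 = 4 a_1 = 8  ->  a_3 = 4/3
  x^2: 12 a_4 - 3 a_2 = 0  ->  12 a_4 = 3 a_2 = 9  ->  a_4 = 3/4
  x^3: 20 a_5 = 0  ->  a_5 = 0
Truncated series: y(x) = 2 + 2 x + 3 x^2 + (4/3) x^3 + (3/4) x^4 + O(x^6).

a_0 = 2; a_1 = 2; a_2 = 3; a_3 = 4/3; a_4 = 3/4; a_5 = 0


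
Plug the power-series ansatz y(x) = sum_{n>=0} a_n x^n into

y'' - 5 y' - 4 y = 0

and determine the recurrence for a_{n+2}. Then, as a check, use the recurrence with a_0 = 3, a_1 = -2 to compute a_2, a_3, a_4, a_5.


Substitute y = sum_n a_n x^n.
y''(x) has coefficient (n+2)(n+1) a_{n+2} at x^n;
-5 y'(x) has coefficient -5 (n+1) a_{n+1} at x^n;
-4 y(x) has coefficient -4 a_n at x^n.
Matching x^n: (n+2)(n+1) a_{n+2} - 5 (n+1) a_{n+1} - 4 a_n = 0.
Thus a_{n+2} = [5 (n+1) a_{n+1} + 4 a_n] / ((n+1)(n+2)).

Check with a_0 = 3, a_1 = -2 (apply the recurrence for n = 0, 1, 2, 3): a_0 = 3, a_1 = -2, a_2 = 1, a_3 = 1/3, a_4 = 3/4, a_5 = 49/60.

a_(n+2) = [5 (n+1) a_(n+1) + 4 a_n] / ((n+1)(n+2)); check: a_0 = 3, a_1 = -2, a_2 = 1, a_3 = 1/3, a_4 = 3/4, a_5 = 49/60


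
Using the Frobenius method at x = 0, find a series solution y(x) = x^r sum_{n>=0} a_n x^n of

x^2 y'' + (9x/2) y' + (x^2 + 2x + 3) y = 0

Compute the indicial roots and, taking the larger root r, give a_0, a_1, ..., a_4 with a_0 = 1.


Write in Frobenius form y'' + (p(x)/x) y' + (q(x)/x^2) y = 0:
  p(x) = 9/2,  q(x) = x^2 + 2x + 3.
Indicial equation: r(r-1) + (9/2) r + (3) = 0 -> roots r_1 = -3/2, r_2 = -2.
Take r = r_1 = -3/2. Let y(x) = x^r sum_{n>=0} a_n x^n with a_0 = 1.
Substitute y = x^r sum a_n x^n and match x^{r+n}. The recurrence is
  D(n) a_n + 2 a_{n-1} + 1 a_{n-2} = 0,  where D(n) = (r+n)(r+n-1) + (9/2)(r+n) + (3).
  a_n = [-2 a_{n-1} - 1 a_{n-2}] / D(n).
Since the indicial polynomial factors as (r - r_1)(r - r_2), D(n) = (r_1 + n - r_1)(r_1 + n - r_2) = n(n + 1/2).
Evaluating step by step (a_0 = 1):
  n = 1: D(1) = 1(1 + 1/2) = 3/2; numerator = -2(1) = -2; a_1 = (-2)/(3/2) = -4/3
  n = 2: D(2) = 2(2 + 1/2) = 5; numerator = -2(-4/3) - 1(1) = 5/3; a_2 = (5/3)/(5) = 1/3
  n = 3: D(3) = 3(3 + 1/2) = 21/2; numerator = -2(1/3) - 1(-4/3) = 2/3; a_3 = (2/3)/(21/2) = 4/63
  n = 4: D(4) = 4(4 + 1/2) = 18; numerator = -2(4/63) - 1(1/3) = -29/63; a_4 = (-29/63)/(18) = -29/1134

r = -3/2; a_0 = 1; a_1 = -4/3; a_2 = 1/3; a_3 = 4/63; a_4 = -29/1134


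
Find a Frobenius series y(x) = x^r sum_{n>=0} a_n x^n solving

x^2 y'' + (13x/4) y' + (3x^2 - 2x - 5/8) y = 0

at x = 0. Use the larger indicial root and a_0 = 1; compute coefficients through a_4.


Write in Frobenius form y'' + (p(x)/x) y' + (q(x)/x^2) y = 0:
  p(x) = 13/4,  q(x) = 3x^2 - 2x - 5/8.
Indicial equation: r(r-1) + (13/4) r + (-5/8) = 0 -> roots r_1 = 1/4, r_2 = -5/2.
Take r = r_1 = 1/4. Let y(x) = x^r sum_{n>=0} a_n x^n with a_0 = 1.
Substitute y = x^r sum a_n x^n and match x^{r+n}. The recurrence is
  D(n) a_n - 2 a_{n-1} + 3 a_{n-2} = 0,  where D(n) = (r+n)(r+n-1) + (13/4)(r+n) + (-5/8).
  a_n = [2 a_{n-1} - 3 a_{n-2}] / D(n).
Since the indicial polynomial factors as (r - r_1)(r - r_2), D(n) = (r_1 + n - r_1)(r_1 + n - r_2) = n(n + 11/4).
Evaluating step by step (a_0 = 1):
  n = 1: D(1) = 1(1 + 11/4) = 15/4; numerator = 2(1) = 2; a_1 = (2)/(15/4) = 8/15
  n = 2: D(2) = 2(2 + 11/4) = 19/2; numerator = 2(8/15) - 3(1) = -29/15; a_2 = (-29/15)/(19/2) = -58/285
  n = 3: D(3) = 3(3 + 11/4) = 69/4; numerator = 2(-58/285) - 3(8/15) = -572/285; a_3 = (-572/285)/(69/4) = -2288/19665
  n = 4: D(4) = 4(4 + 11/4) = 27; numerator = 2(-2288/19665) - 3(-58/285) = 1486/3933; a_4 = (1486/3933)/(27) = 1486/106191

r = 1/4; a_0 = 1; a_1 = 8/15; a_2 = -58/285; a_3 = -2288/19665; a_4 = 1486/106191


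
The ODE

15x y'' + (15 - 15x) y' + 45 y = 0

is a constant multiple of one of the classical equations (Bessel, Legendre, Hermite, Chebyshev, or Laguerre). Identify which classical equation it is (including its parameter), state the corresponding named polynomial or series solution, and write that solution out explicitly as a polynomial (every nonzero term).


All three coefficients share the factor 15; dividing through by 15 gives  x y'' + (1 - x) y' + 3 y = 0.
This matches the Laguerre equation x y'' + (1 - x) y' + n y = 0 with n = 3; the polynomial solution is L_3(x).
With y = sum_k a_k x^k, matching x^k gives (k+1)k a_{k+1} + (k+1) a_{k+1} - k a_k + n a_k = 0, i.e. (k+1)^2 a_{k+1} = (k - n) a_k = (k - 3) a_k. The right side vanishes at k = 3, so the series terminates at degree 3.
Standard normalization L_n(0) = 1 gives a_0 = 1. Work upward with a_{k+1} = (k - 3) a_k / (k+1)^2:
  a_1 = (0 - 3)(1) / 1^2 = -3/1 = -3
  a_2 = (1 - 3)(-3) / 2^2 = 6/4 = 3/2
  a_3 = (2 - 3)(3/2) / 3^2 = (-3/2)/9 = -1/6
Hence L_3(x) = -x^3/6 + 3 x^2/2 - 3 x + 1.

L_3(x); series = -x^3/6 + 3 x^2/2 - 3 x + 1


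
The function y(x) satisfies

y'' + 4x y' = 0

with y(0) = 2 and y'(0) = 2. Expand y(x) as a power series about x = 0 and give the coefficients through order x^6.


Ansatz: y(x) = sum_{n>=0} a_n x^n, so y'(x) = sum_{n>=1} n a_n x^(n-1) and y''(x) = sum_{n>=2} n(n-1) a_n x^(n-2).
Substitute into P(x) y'' + Q(x) y' + R(x) y = 0 with P(x) = 1, Q(x) = 4x, R(x) = 0, and match powers of x.
Initial conditions: a_0 = 2, a_1 = 2.
Setting the coefficient of each power of x to zero and solving order by order (substituting the coefficients already found):
  x^0: 2 a_2 = 0  ->  a_2 = 0
  x^1: 6 a_3 + 4 a_1 = 0  ->  6 a_3 = -4 a_1 = -8  ->  a_3 = -4/3
  x^2: 12 a_4 + 8 a_2 = 0  ->  12 a_4 = -8 a_2 = 0  ->  a_4 = 0
  x^3: 20 a_5 + 12 a_3 = 0  ->  20 a_5 = -12 a_3 = 16  ->  a_5 = 4/5
  x^4: 30 a_6 + 16 a_4 = 0  ->  30 a_6 = -16 a_4 = 0  ->  a_6 = 0
Truncated series: y(x) = 2 + 2 x - (4/3) x^3 + (4/5) x^5 + O(x^7).

a_0 = 2; a_1 = 2; a_2 = 0; a_3 = -4/3; a_4 = 0; a_5 = 4/5; a_6 = 0


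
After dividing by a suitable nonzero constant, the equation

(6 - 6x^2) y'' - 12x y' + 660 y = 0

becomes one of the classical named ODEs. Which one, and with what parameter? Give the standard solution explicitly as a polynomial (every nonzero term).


All three coefficients share the factor 6; dividing through by 6 gives  (1 - x^2) y'' - 2x y' + 110 y = 0.
This matches the Legendre equation (1 - x^2) y'' - 2x y' + n(n+1) y = 0 (note the -2x y' term) with n(n+1) = 110, so n = 10; the polynomial solution is P_10(x).
With y = sum_k a_k x^k, matching x^k gives (k+2)(k+1) a_{k+2} = [k(k+1) - n(n+1)] a_k = (k - 10)(k + 11) a_k. The right side vanishes at k = 10, so the series with the parity of 10 terminates at degree 10.
Standard normalization (P_n(1) = 1): leading coefficient (2n)!/(2^n (n!)^2) = 2432902008176640000/(1024*13168189440000) = 46189/256, so a_10 = 46189/256. Work downward with a_k = (k+1)(k+2) a_{k+2} / ((k - 10)(k + 11)):
  a_8 = (9)(10)(46189/256) / ((8 - 10)(8 + 11)) = (2078505/128)/(-38) = -109395/256
  a_6 = (7)(8)(-109395/256) / ((6 - 10)(6 + 11)) = (-765765/32)/(-68) = 45045/128
  a_4 = (5)(6)(45045/128) / ((4 - 10)(4 + 11)) = (675675/64)/(-90) = -15015/128
  a_2 = (3)(4)(-15015/128) / ((2 - 10)(2 + 11)) = (-45045/32)/(-104) = 3465/256
  a_0 = (1)(2)(3465/256) / ((0 - 10)(0 + 11)) = (3465/128)/(-110) = -63/256
Hence P_10(x) = 46189 x^10/256 - 109395 x^8/256 + 45045 x^6/128 - 15015 x^4/128 + 3465 x^2/256 - 63/256.

P_10(x); series = 46189 x^10/256 - 109395 x^8/256 + 45045 x^6/128 - 15015 x^4/128 + 3465 x^2/256 - 63/256


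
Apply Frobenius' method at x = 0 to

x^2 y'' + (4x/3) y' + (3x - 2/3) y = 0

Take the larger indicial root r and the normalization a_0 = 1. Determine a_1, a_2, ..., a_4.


Write in Frobenius form y'' + (p(x)/x) y' + (q(x)/x^2) y = 0:
  p(x) = 4/3,  q(x) = 3x - 2/3.
Indicial equation: r(r-1) + (4/3) r + (-2/3) = 0 -> roots r_1 = 2/3, r_2 = -1.
Take r = r_1 = 2/3. Let y(x) = x^r sum_{n>=0} a_n x^n with a_0 = 1.
Substitute y = x^r sum a_n x^n and match x^{r+n}. The recurrence is
  D(n) a_n + 3 a_{n-1} = 0,  where D(n) = (r+n)(r+n-1) + (4/3)(r+n) + (-2/3).
  a_n = -3 / D(n) * a_{n-1}.
Since the indicial polynomial factors as (r - r_1)(r - r_2), D(n) = (r_1 + n - r_1)(r_1 + n - r_2) = n(n + 5/3).
Evaluating step by step (a_0 = 1):
  n = 1: D(1) = 1(1 + 5/3) = 8/3; numerator = -3(1) = -3; a_1 = (-3)/(8/3) = -9/8
  n = 2: D(2) = 2(2 + 5/3) = 22/3; numerator = -3(-9/8) = 27/8; a_2 = (27/8)/(22/3) = 81/176
  n = 3: D(3) = 3(3 + 5/3) = 14; numerator = -3(81/176) = -243/176; a_3 = (-243/176)/(14) = -243/2464
  n = 4: D(4) = 4(4 + 5/3) = 68/3; numerator = -3(-243/2464) = 729/2464; a_4 = (729/2464)/(68/3) = 2187/167552

r = 2/3; a_0 = 1; a_1 = -9/8; a_2 = 81/176; a_3 = -243/2464; a_4 = 2187/167552


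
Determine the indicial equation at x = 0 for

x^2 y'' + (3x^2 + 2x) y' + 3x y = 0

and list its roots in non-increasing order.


Divide by x^2 to reach normal form y'' + P_1(x) y' + P_2(x) y = 0 with P_1(x) = 3 + 2/x and P_2(x) = 3/x.
x = 0 is a singular point because the y'-coefficient 3 + 2/x has a pole at x = 0 and the y-coefficient 3/x has a pole at x = 0.
It is a regular singular point because x P_1(x) = p(x) = 3x + 2 and x^2 P_2(x) = q(x) = 3x are polynomials, hence analytic at x = 0.
p(0) = 2,  q(0) = 0.
Indicial equation: r(r-1) + p(0) r + q(0) = 0, i.e. r^2 + (p(0) - 1) r + q(0) = 0, i.e. r^2 + 1 r = 0.
Discriminant: (1)^2 - 4(0) = 1, so r = (-1 ± 1)/2.
Solving: r_1 = 0, r_2 = -1.

indicial: r^2 + 1 r = 0; roots r_1 = 0, r_2 = -1


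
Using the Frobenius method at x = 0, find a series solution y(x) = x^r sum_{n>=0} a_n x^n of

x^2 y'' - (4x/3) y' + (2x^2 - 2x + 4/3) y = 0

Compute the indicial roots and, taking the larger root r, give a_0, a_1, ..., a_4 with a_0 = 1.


Write in Frobenius form y'' + (p(x)/x) y' + (q(x)/x^2) y = 0:
  p(x) = -4/3,  q(x) = 2x^2 - 2x + 4/3.
Indicial equation: r(r-1) + (-4/3) r + (4/3) = 0 -> roots r_1 = 4/3, r_2 = 1.
Take r = r_1 = 4/3. Let y(x) = x^r sum_{n>=0} a_n x^n with a_0 = 1.
Substitute y = x^r sum a_n x^n and match x^{r+n}. The recurrence is
  D(n) a_n - 2 a_{n-1} + 2 a_{n-2} = 0,  where D(n) = (r+n)(r+n-1) + (-4/3)(r+n) + (4/3).
  a_n = [2 a_{n-1} - 2 a_{n-2}] / D(n).
Since the indicial polynomial factors as (r - r_1)(r - r_2), D(n) = (r_1 + n - r_1)(r_1 + n - r_2) = n(n + 1/3).
Evaluating step by step (a_0 = 1):
  n = 1: D(1) = 1(1 + 1/3) = 4/3; numerator = 2(1) = 2; a_1 = (2)/(4/3) = 3/2
  n = 2: D(2) = 2(2 + 1/3) = 14/3; numerator = 2(3/2) - 2(1) = 1; a_2 = (1)/(14/3) = 3/14
  n = 3: D(3) = 3(3 + 1/3) = 10; numerator = 2(3/14) - 2(3/2) = -18/7; a_3 = (-18/7)/(10) = -9/35
  n = 4: D(4) = 4(4 + 1/3) = 52/3; numerator = 2(-9/35) - 2(3/14) = -33/35; a_4 = (-33/35)/(52/3) = -99/1820

r = 4/3; a_0 = 1; a_1 = 3/2; a_2 = 3/14; a_3 = -9/35; a_4 = -99/1820


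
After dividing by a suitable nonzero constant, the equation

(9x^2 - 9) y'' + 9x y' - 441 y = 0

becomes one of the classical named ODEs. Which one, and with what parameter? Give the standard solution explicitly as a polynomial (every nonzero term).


All three coefficients share the factor -9; dividing through by -9 gives  (1 - x^2) y'' - x y' + 49 y = 0.
This matches the Chebyshev equation (1 - x^2) y'' - x y' + n^2 y = 0 (note the -x y' term, not -2x y') with n^2 = 49, so n = 7; the polynomial solution is T_7(x).
With y = sum_k a_k x^k, matching x^k gives (k+2)(k+1) a_{k+2} = (k^2 - n^2) a_k = (k - 7)(k + 7) a_k. The right side vanishes at k = 7, so the series with the parity of 7 terminates at degree 7.
Standard normalization: leading coefficient of T_n is 2^(n-1), so a_7 = 2^6 = 64. Work downward with a_k = (k+1)(k+2) a_{k+2} / ((k - 7)(k + 7)):
  a_5 = (6)(7)(64) / ((5 - 7)(5 + 7)) = 2688/(-24) = -112
  a_3 = (4)(5)(-112) / ((3 - 7)(3 + 7)) = -2240/(-40) = 56
  a_1 = (2)(3)(56) / ((1 - 7)(1 + 7)) = 336/(-48) = -7
Hence T_7(x) = 64 x^7 - 112 x^5 + 56 x^3 - 7 x.

T_7(x); series = 64 x^7 - 112 x^5 + 56 x^3 - 7 x


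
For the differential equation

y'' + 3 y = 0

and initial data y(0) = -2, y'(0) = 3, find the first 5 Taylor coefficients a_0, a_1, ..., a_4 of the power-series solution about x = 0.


Ansatz: y(x) = sum_{n>=0} a_n x^n, so y'(x) = sum_{n>=1} n a_n x^(n-1) and y''(x) = sum_{n>=2} n(n-1) a_n x^(n-2).
Substitute into P(x) y'' + Q(x) y' + R(x) y = 0 with P(x) = 1, Q(x) = 0, R(x) = 3, and match powers of x.
Initial conditions: a_0 = -2, a_1 = 3.
Setting the coefficient of each power of x to zero and solving order by order (substituting the coefficients already found):
  x^0: 2 a_2 + 3 a_0 = 0  ->  2 a_2 = -3 a_0 = 6  ->  a_2 = 3
  x^1: 6 a_3 + 3 a_1 = 0  ->  6 a_3 = -3 a_1 = -9  ->  a_3 = -3/2
  x^2: 12 a_4 + 3 a_2 = 0  ->  12 a_4 = -3 a_2 = -9  ->  a_4 = -3/4
Truncated series: y(x) = -2 + 3 x + 3 x^2 - (3/2) x^3 - (3/4) x^4 + O(x^5).

a_0 = -2; a_1 = 3; a_2 = 3; a_3 = -3/2; a_4 = -3/4


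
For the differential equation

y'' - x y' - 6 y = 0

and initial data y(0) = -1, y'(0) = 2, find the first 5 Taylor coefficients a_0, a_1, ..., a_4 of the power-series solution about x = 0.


Ansatz: y(x) = sum_{n>=0} a_n x^n, so y'(x) = sum_{n>=1} n a_n x^(n-1) and y''(x) = sum_{n>=2} n(n-1) a_n x^(n-2).
Substitute into P(x) y'' + Q(x) y' + R(x) y = 0 with P(x) = 1, Q(x) = -x, R(x) = -6, and match powers of x.
Initial conditions: a_0 = -1, a_1 = 2.
Setting the coefficient of each power of x to zero and solving order by order (substituting the coefficients already found):
  x^0: 2 a_2 - 6 a_0 = 0  ->  2 a_2 = 6 a_0 = -6  ->  a_2 = -3
  x^1: 6 a_3 - 7 a_1 = 0  ->  6 a_3 = 7 a_1 = 14  ->  a_3 = 7/3
  x^2: 12 a_4 - 8 a_2 = 0  ->  12 a_4 = 8 a_2 = -24  ->  a_4 = -2
Truncated series: y(x) = -1 + 2 x - 3 x^2 + (7/3) x^3 - 2 x^4 + O(x^5).

a_0 = -1; a_1 = 2; a_2 = -3; a_3 = 7/3; a_4 = -2


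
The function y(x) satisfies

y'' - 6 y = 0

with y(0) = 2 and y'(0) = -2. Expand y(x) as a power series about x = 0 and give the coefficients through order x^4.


Ansatz: y(x) = sum_{n>=0} a_n x^n, so y'(x) = sum_{n>=1} n a_n x^(n-1) and y''(x) = sum_{n>=2} n(n-1) a_n x^(n-2).
Substitute into P(x) y'' + Q(x) y' + R(x) y = 0 with P(x) = 1, Q(x) = 0, R(x) = -6, and match powers of x.
Initial conditions: a_0 = 2, a_1 = -2.
Setting the coefficient of each power of x to zero and solving order by order (substituting the coefficients already found):
  x^0: 2 a_2 - 6 a_0 = 0  ->  2 a_2 = 6 a_0 = 12  ->  a_2 = 6
  x^1: 6 a_3 - 6 a_1 = 0  ->  6 a_3 = 6 a_1 = -12  ->  a_3 = -2
  x^2: 12 a_4 - 6 a_2 = 0  ->  12 a_4 = 6 a_2 = 36  ->  a_4 = 3
Truncated series: y(x) = 2 - 2 x + 6 x^2 - 2 x^3 + 3 x^4 + O(x^5).

a_0 = 2; a_1 = -2; a_2 = 6; a_3 = -2; a_4 = 3


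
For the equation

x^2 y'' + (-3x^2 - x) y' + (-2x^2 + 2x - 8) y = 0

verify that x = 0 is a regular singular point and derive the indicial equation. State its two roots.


Divide by x^2 to reach normal form y'' + P_1(x) y' + P_2(x) y = 0 with P_1(x) = -3 - 1/x and P_2(x) = -2 + 2/x - 8/x^2.
x = 0 is a singular point because the y'-coefficient -3 - 1/x has a pole at x = 0 and the y-coefficient -2 + 2/x - 8/x^2 has a pole at x = 0.
It is a regular singular point because x P_1(x) = p(x) = -3x - 1 and x^2 P_2(x) = q(x) = -2x^2 + 2x - 8 are polynomials, hence analytic at x = 0.
p(0) = -1,  q(0) = -8.
Indicial equation: r(r-1) + p(0) r + q(0) = 0, i.e. r^2 + (p(0) - 1) r + q(0) = 0, i.e. r^2 - 2 r - 8 = 0.
Discriminant: (-2)^2 - 4(-8) = 36, so r = (2 ± 6)/2.
Solving: r_1 = 4, r_2 = -2.

indicial: r^2 - 2 r - 8 = 0; roots r_1 = 4, r_2 = -2


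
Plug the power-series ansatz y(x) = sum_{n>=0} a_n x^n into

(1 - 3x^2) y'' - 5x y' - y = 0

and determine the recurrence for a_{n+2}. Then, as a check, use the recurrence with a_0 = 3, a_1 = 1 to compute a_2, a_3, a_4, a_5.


Substitute y = sum_n a_n x^n.
(1 - 3 x^2) y'' contributes (n+2)(n+1) a_{n+2} - 3 n(n-1) a_n at x^n.
-5 x y'(x) contributes -5 n a_n at x^n.
-y(x) contributes -1 a_n at x^n.
Matching x^n: (n+2)(n+1) a_{n+2} + (-3 n(n-1) - 5 n - 1) a_n = 0.
Thus a_{n+2} = (3 n(n-1) + 5 n + 1) / ((n+1)(n+2)) * a_n.

Check with a_0 = 3, a_1 = 1 (apply the recurrence for n = 0, 1, 2, 3): a_0 = 3, a_1 = 1, a_2 = 3/2, a_3 = 1, a_4 = 17/8, a_5 = 17/10.

a_(n+2) = (3 n(n-1) + 5 n + 1) / ((n+1)(n+2)) * a_n; check: a_0 = 3, a_1 = 1, a_2 = 3/2, a_3 = 1, a_4 = 17/8, a_5 = 17/10


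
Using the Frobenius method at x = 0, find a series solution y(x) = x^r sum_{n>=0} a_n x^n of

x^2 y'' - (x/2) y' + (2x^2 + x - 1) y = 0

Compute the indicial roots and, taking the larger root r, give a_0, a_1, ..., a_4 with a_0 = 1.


Write in Frobenius form y'' + (p(x)/x) y' + (q(x)/x^2) y = 0:
  p(x) = -1/2,  q(x) = 2x^2 + x - 1.
Indicial equation: r(r-1) + (-1/2) r + (-1) = 0 -> roots r_1 = 2, r_2 = -1/2.
Take r = r_1 = 2. Let y(x) = x^r sum_{n>=0} a_n x^n with a_0 = 1.
Substitute y = x^r sum a_n x^n and match x^{r+n}. The recurrence is
  D(n) a_n + 1 a_{n-1} + 2 a_{n-2} = 0,  where D(n) = (r+n)(r+n-1) + (-1/2)(r+n) + (-1).
  a_n = [-1 a_{n-1} - 2 a_{n-2}] / D(n).
Since the indicial polynomial factors as (r - r_1)(r - r_2), D(n) = (r_1 + n - r_1)(r_1 + n - r_2) = n(n + 5/2).
Evaluating step by step (a_0 = 1):
  n = 1: D(1) = 1(1 + 5/2) = 7/2; numerator = -1(1) = -1; a_1 = (-1)/(7/2) = -2/7
  n = 2: D(2) = 2(2 + 5/2) = 9; numerator = -1(-2/7) - 2(1) = -12/7; a_2 = (-12/7)/(9) = -4/21
  n = 3: D(3) = 3(3 + 5/2) = 33/2; numerator = -1(-4/21) - 2(-2/7) = 16/21; a_3 = (16/21)/(33/2) = 32/693
  n = 4: D(4) = 4(4 + 5/2) = 26; numerator = -1(32/693) - 2(-4/21) = 232/693; a_4 = (232/693)/(26) = 116/9009

r = 2; a_0 = 1; a_1 = -2/7; a_2 = -4/21; a_3 = 32/693; a_4 = 116/9009


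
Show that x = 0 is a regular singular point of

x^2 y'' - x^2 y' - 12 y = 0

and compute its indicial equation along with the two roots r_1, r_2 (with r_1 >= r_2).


Divide by x^2 to reach normal form y'' + P_1(x) y' + P_2(x) y = 0 with P_1(x) = -1 and P_2(x) = -12/x^2.
x = 0 is a singular point because the y-coefficient -12/x^2 has a pole at x = 0.
It is a regular singular point because x P_1(x) = p(x) = -x and x^2 P_2(x) = q(x) = -12 are polynomials, hence analytic at x = 0.
p(0) = 0,  q(0) = -12.
Indicial equation: r(r-1) + p(0) r + q(0) = 0, i.e. r^2 + (p(0) - 1) r + q(0) = 0, i.e. r^2 - 1 r - 12 = 0.
Discriminant: (-1)^2 - 4(-12) = 49, so r = (1 ± 7)/2.
Solving: r_1 = 4, r_2 = -3.

indicial: r^2 - 1 r - 12 = 0; roots r_1 = 4, r_2 = -3


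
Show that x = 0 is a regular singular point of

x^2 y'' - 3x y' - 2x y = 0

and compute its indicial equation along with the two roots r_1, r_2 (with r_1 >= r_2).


Divide by x^2 to reach normal form y'' + P_1(x) y' + P_2(x) y = 0 with P_1(x) = -3/x and P_2(x) = -2/x.
x = 0 is a singular point because the y'-coefficient -3/x has a pole at x = 0 and the y-coefficient -2/x has a pole at x = 0.
It is a regular singular point because x P_1(x) = p(x) = -3 and x^2 P_2(x) = q(x) = -2x are polynomials, hence analytic at x = 0.
p(0) = -3,  q(0) = 0.
Indicial equation: r(r-1) + p(0) r + q(0) = 0, i.e. r^2 + (p(0) - 1) r + q(0) = 0, i.e. r^2 - 4 r = 0.
Discriminant: (-4)^2 - 4(0) = 16, so r = (4 ± 4)/2.
Solving: r_1 = 4, r_2 = 0.

indicial: r^2 - 4 r = 0; roots r_1 = 4, r_2 = 0


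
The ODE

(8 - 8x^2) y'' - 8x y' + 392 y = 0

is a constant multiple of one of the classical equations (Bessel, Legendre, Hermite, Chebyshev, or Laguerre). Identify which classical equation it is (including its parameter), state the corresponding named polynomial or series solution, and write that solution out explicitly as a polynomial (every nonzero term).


All three coefficients share the factor 8; dividing through by 8 gives  (1 - x^2) y'' - x y' + 49 y = 0.
This matches the Chebyshev equation (1 - x^2) y'' - x y' + n^2 y = 0 (note the -x y' term, not -2x y') with n^2 = 49, so n = 7; the polynomial solution is T_7(x).
With y = sum_k a_k x^k, matching x^k gives (k+2)(k+1) a_{k+2} = (k^2 - n^2) a_k = (k - 7)(k + 7) a_k. The right side vanishes at k = 7, so the series with the parity of 7 terminates at degree 7.
Standard normalization: leading coefficient of T_n is 2^(n-1), so a_7 = 2^6 = 64. Work downward with a_k = (k+1)(k+2) a_{k+2} / ((k - 7)(k + 7)):
  a_5 = (6)(7)(64) / ((5 - 7)(5 + 7)) = 2688/(-24) = -112
  a_3 = (4)(5)(-112) / ((3 - 7)(3 + 7)) = -2240/(-40) = 56
  a_1 = (2)(3)(56) / ((1 - 7)(1 + 7)) = 336/(-48) = -7
Hence T_7(x) = 64 x^7 - 112 x^5 + 56 x^3 - 7 x.

T_7(x); series = 64 x^7 - 112 x^5 + 56 x^3 - 7 x


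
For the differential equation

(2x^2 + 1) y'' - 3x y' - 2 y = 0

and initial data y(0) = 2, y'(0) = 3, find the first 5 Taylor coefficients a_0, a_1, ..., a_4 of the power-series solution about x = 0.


Ansatz: y(x) = sum_{n>=0} a_n x^n, so y'(x) = sum_{n>=1} n a_n x^(n-1) and y''(x) = sum_{n>=2} n(n-1) a_n x^(n-2).
Substitute into P(x) y'' + Q(x) y' + R(x) y = 0 with P(x) = 2x^2 + 1, Q(x) = -3x, R(x) = -2, and match powers of x.
Initial conditions: a_0 = 2, a_1 = 3.
Setting the coefficient of each power of x to zero and solving order by order (substituting the coefficients already found):
  x^0: 2 a_2 - 2 a_0 = 0  ->  2 a_2 = 2 a_0 = 4  ->  a_2 = 2
  x^1: 6 a_3 - 5 a_1 = 0  ->  6 a_3 = 5 a_1 = 15  ->  a_3 = 5/2
  x^2: 12 a_4 - 4 a_2 = 0  ->  12 a_4 = 4 a_2 = 8  ->  a_4 = 2/3
Truncated series: y(x) = 2 + 3 x + 2 x^2 + (5/2) x^3 + (2/3) x^4 + O(x^5).

a_0 = 2; a_1 = 3; a_2 = 2; a_3 = 5/2; a_4 = 2/3


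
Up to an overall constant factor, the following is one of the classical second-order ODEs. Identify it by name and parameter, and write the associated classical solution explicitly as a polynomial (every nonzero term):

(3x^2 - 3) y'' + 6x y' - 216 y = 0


All three coefficients share the factor -3; dividing through by -3 gives  (1 - x^2) y'' - 2x y' + 72 y = 0.
This matches the Legendre equation (1 - x^2) y'' - 2x y' + n(n+1) y = 0 (note the -2x y' term) with n(n+1) = 72, so n = 8; the polynomial solution is P_8(x).
With y = sum_k a_k x^k, matching x^k gives (k+2)(k+1) a_{k+2} = [k(k+1) - n(n+1)] a_k = (k - 8)(k + 9) a_k. The right side vanishes at k = 8, so the series with the parity of 8 terminates at degree 8.
Standard normalization (P_n(1) = 1): leading coefficient (2n)!/(2^n (n!)^2) = 20922789888000/(256*1625702400) = 6435/128, so a_8 = 6435/128. Work downward with a_k = (k+1)(k+2) a_{k+2} / ((k - 8)(k + 9)):
  a_6 = (7)(8)(6435/128) / ((6 - 8)(6 + 9)) = (45045/16)/(-30) = -3003/32
  a_4 = (5)(6)(-3003/32) / ((4 - 8)(4 + 9)) = (-45045/16)/(-52) = 3465/64
  a_2 = (3)(4)(3465/64) / ((2 - 8)(2 + 9)) = (10395/16)/(-66) = -315/32
  a_0 = (1)(2)(-315/32) / ((0 - 8)(0 + 9)) = (-315/16)/(-72) = 35/128
Hence P_8(x) = 6435 x^8/128 - 3003 x^6/32 + 3465 x^4/64 - 315 x^2/32 + 35/128.

P_8(x); series = 6435 x^8/128 - 3003 x^6/32 + 3465 x^4/64 - 315 x^2/32 + 35/128


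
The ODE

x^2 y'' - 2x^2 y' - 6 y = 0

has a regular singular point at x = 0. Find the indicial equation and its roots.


Divide by x^2 to reach normal form y'' + P_1(x) y' + P_2(x) y = 0 with P_1(x) = -2 and P_2(x) = -6/x^2.
x = 0 is a singular point because the y-coefficient -6/x^2 has a pole at x = 0.
It is a regular singular point because x P_1(x) = p(x) = -2x and x^2 P_2(x) = q(x) = -6 are polynomials, hence analytic at x = 0.
p(0) = 0,  q(0) = -6.
Indicial equation: r(r-1) + p(0) r + q(0) = 0, i.e. r^2 + (p(0) - 1) r + q(0) = 0, i.e. r^2 - 1 r - 6 = 0.
Discriminant: (-1)^2 - 4(-6) = 25, so r = (1 ± 5)/2.
Solving: r_1 = 3, r_2 = -2.

indicial: r^2 - 1 r - 6 = 0; roots r_1 = 3, r_2 = -2


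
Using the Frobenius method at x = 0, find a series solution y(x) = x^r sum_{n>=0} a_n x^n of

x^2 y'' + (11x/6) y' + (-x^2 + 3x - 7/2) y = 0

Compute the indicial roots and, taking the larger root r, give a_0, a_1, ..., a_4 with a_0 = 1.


Write in Frobenius form y'' + (p(x)/x) y' + (q(x)/x^2) y = 0:
  p(x) = 11/6,  q(x) = -x^2 + 3x - 7/2.
Indicial equation: r(r-1) + (11/6) r + (-7/2) = 0 -> roots r_1 = 3/2, r_2 = -7/3.
Take r = r_1 = 3/2. Let y(x) = x^r sum_{n>=0} a_n x^n with a_0 = 1.
Substitute y = x^r sum a_n x^n and match x^{r+n}. The recurrence is
  D(n) a_n + 3 a_{n-1} - 1 a_{n-2} = 0,  where D(n) = (r+n)(r+n-1) + (11/6)(r+n) + (-7/2).
  a_n = [-3 a_{n-1} + 1 a_{n-2}] / D(n).
Since the indicial polynomial factors as (r - r_1)(r - r_2), D(n) = (r_1 + n - r_1)(r_1 + n - r_2) = n(n + 23/6).
Evaluating step by step (a_0 = 1):
  n = 1: D(1) = 1(1 + 23/6) = 29/6; numerator = -3(1) = -3; a_1 = (-3)/(29/6) = -18/29
  n = 2: D(2) = 2(2 + 23/6) = 35/3; numerator = -3(-18/29) + 1(1) = 83/29; a_2 = (83/29)/(35/3) = 249/1015
  n = 3: D(3) = 3(3 + 23/6) = 41/2; numerator = -3(249/1015) + 1(-18/29) = -1377/1015; a_3 = (-1377/1015)/(41/2) = -2754/41615
  n = 4: D(4) = 4(4 + 23/6) = 94/3; numerator = -3(-2754/41615) + 1(249/1015) = 18471/41615; a_4 = (18471/41615)/(94/3) = 1179/83230

r = 3/2; a_0 = 1; a_1 = -18/29; a_2 = 249/1015; a_3 = -2754/41615; a_4 = 1179/83230


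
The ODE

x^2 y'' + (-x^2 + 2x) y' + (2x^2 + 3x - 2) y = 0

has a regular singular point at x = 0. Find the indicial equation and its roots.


Divide by x^2 to reach normal form y'' + P_1(x) y' + P_2(x) y = 0 with P_1(x) = -1 + 2/x and P_2(x) = 2 + 3/x - 2/x^2.
x = 0 is a singular point because the y'-coefficient -1 + 2/x has a pole at x = 0 and the y-coefficient 2 + 3/x - 2/x^2 has a pole at x = 0.
It is a regular singular point because x P_1(x) = p(x) = 2 - x and x^2 P_2(x) = q(x) = 2x^2 + 3x - 2 are polynomials, hence analytic at x = 0.
p(0) = 2,  q(0) = -2.
Indicial equation: r(r-1) + p(0) r + q(0) = 0, i.e. r^2 + (p(0) - 1) r + q(0) = 0, i.e. r^2 + 1 r - 2 = 0.
Discriminant: (1)^2 - 4(-2) = 9, so r = (-1 ± 3)/2.
Solving: r_1 = 1, r_2 = -2.

indicial: r^2 + 1 r - 2 = 0; roots r_1 = 1, r_2 = -2


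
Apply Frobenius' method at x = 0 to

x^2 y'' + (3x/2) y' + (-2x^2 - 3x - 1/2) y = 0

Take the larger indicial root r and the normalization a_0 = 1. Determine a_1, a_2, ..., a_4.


Write in Frobenius form y'' + (p(x)/x) y' + (q(x)/x^2) y = 0:
  p(x) = 3/2,  q(x) = -2x^2 - 3x - 1/2.
Indicial equation: r(r-1) + (3/2) r + (-1/2) = 0 -> roots r_1 = 1/2, r_2 = -1.
Take r = r_1 = 1/2. Let y(x) = x^r sum_{n>=0} a_n x^n with a_0 = 1.
Substitute y = x^r sum a_n x^n and match x^{r+n}. The recurrence is
  D(n) a_n - 3 a_{n-1} - 2 a_{n-2} = 0,  where D(n) = (r+n)(r+n-1) + (3/2)(r+n) + (-1/2).
  a_n = [3 a_{n-1} + 2 a_{n-2}] / D(n).
Since the indicial polynomial factors as (r - r_1)(r - r_2), D(n) = (r_1 + n - r_1)(r_1 + n - r_2) = n(n + 3/2).
Evaluating step by step (a_0 = 1):
  n = 1: D(1) = 1(1 + 3/2) = 5/2; numerator = 3(1) = 3; a_1 = (3)/(5/2) = 6/5
  n = 2: D(2) = 2(2 + 3/2) = 7; numerator = 3(6/5) + 2(1) = 28/5; a_2 = (28/5)/(7) = 4/5
  n = 3: D(3) = 3(3 + 3/2) = 27/2; numerator = 3(4/5) + 2(6/5) = 24/5; a_3 = (24/5)/(27/2) = 16/45
  n = 4: D(4) = 4(4 + 3/2) = 22; numerator = 3(16/45) + 2(4/5) = 8/3; a_4 = (8/3)/(22) = 4/33

r = 1/2; a_0 = 1; a_1 = 6/5; a_2 = 4/5; a_3 = 16/45; a_4 = 4/33


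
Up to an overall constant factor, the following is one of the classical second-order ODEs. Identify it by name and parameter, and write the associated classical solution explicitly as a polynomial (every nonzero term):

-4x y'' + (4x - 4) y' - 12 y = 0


All three coefficients share the factor -4; dividing through by -4 gives  x y'' + (1 - x) y' + 3 y = 0.
This matches the Laguerre equation x y'' + (1 - x) y' + n y = 0 with n = 3; the polynomial solution is L_3(x).
With y = sum_k a_k x^k, matching x^k gives (k+1)k a_{k+1} + (k+1) a_{k+1} - k a_k + n a_k = 0, i.e. (k+1)^2 a_{k+1} = (k - n) a_k = (k - 3) a_k. The right side vanishes at k = 3, so the series terminates at degree 3.
Standard normalization L_n(0) = 1 gives a_0 = 1. Work upward with a_{k+1} = (k - 3) a_k / (k+1)^2:
  a_1 = (0 - 3)(1) / 1^2 = -3/1 = -3
  a_2 = (1 - 3)(-3) / 2^2 = 6/4 = 3/2
  a_3 = (2 - 3)(3/2) / 3^2 = (-3/2)/9 = -1/6
Hence L_3(x) = -x^3/6 + 3 x^2/2 - 3 x + 1.

L_3(x); series = -x^3/6 + 3 x^2/2 - 3 x + 1


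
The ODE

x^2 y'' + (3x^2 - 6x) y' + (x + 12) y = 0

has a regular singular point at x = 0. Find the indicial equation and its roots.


Divide by x^2 to reach normal form y'' + P_1(x) y' + P_2(x) y = 0 with P_1(x) = 3 - 6/x and P_2(x) = 1/x + 12/x^2.
x = 0 is a singular point because the y'-coefficient 3 - 6/x has a pole at x = 0 and the y-coefficient 1/x + 12/x^2 has a pole at x = 0.
It is a regular singular point because x P_1(x) = p(x) = 3x - 6 and x^2 P_2(x) = q(x) = x + 12 are polynomials, hence analytic at x = 0.
p(0) = -6,  q(0) = 12.
Indicial equation: r(r-1) + p(0) r + q(0) = 0, i.e. r^2 + (p(0) - 1) r + q(0) = 0, i.e. r^2 - 7 r + 12 = 0.
Discriminant: (-7)^2 - 4(12) = 1, so r = (7 ± 1)/2.
Solving: r_1 = 4, r_2 = 3.

indicial: r^2 - 7 r + 12 = 0; roots r_1 = 4, r_2 = 3


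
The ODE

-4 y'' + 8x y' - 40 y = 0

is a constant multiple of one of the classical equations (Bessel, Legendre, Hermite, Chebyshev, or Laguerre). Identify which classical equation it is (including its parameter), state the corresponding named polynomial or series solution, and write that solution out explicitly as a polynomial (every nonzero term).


All three coefficients share the factor -4; dividing through by -4 gives  y'' - 2x y' + 10 y = 0.
This matches the Hermite equation y'' - 2x y' + 2n y = 0 with 2n = 10, so n = 5; the polynomial solution is H_5(x).
With y = sum_k a_k x^k, matching x^k gives (k+2)(k+1) a_{k+2} = 2(k - n) a_k = 2(k - 5) a_k. The right side vanishes at k = 5, so the series with the parity of 5 terminates at degree 5.
Standard normalization: leading coefficient of H_n is 2^n, so a_5 = 2^5 = 32. Work downward with a_k = (k+1)(k+2) a_{k+2} / (2(k - n)):
  a_3 = (4)(5)(32) / (2(3 - 5)) = 640/(-4) = -160
  a_1 = (2)(3)(-160) / (2(1 - 5)) = -960/(-8) = 120
Hence H_5(x) = 32 x^5 - 160 x^3 + 120 x.

H_5(x); series = 32 x^5 - 160 x^3 + 120 x
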